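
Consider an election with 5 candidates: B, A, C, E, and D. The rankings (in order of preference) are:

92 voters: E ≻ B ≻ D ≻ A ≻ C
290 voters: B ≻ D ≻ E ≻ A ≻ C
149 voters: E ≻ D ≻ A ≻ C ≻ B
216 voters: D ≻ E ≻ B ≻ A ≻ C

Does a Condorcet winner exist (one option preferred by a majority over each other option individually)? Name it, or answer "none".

none

Checking pairwise contests:
E beats B 457–290.
B beats A 598–149.
B beats C 598–149.
D beats E 506–241.
B beats D 382–365.
Every option loses at least one head-to-head, so there is no Condorcet winner.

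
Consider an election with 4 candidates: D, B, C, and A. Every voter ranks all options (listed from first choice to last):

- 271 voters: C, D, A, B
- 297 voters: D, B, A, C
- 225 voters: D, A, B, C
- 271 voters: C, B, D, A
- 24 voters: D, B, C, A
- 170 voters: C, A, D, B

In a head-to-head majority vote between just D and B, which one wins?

D

Voters preferring D to B: 987; preferring B to D: 271.
D wins the head-to-head.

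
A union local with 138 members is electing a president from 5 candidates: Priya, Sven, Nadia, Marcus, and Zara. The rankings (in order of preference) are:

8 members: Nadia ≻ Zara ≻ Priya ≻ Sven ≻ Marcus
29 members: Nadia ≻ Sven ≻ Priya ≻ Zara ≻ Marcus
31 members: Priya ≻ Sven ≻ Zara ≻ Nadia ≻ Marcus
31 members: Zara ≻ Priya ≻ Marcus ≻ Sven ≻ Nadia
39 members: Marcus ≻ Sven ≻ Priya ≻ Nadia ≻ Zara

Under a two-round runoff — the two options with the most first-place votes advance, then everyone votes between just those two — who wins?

Marcus

Round 1 first-place votes: Priya 31, Sven 0, Nadia 37, Marcus 39, Zara 31.
Marcus and Nadia advance.
Runoff: Marcus is preferred to Nadia by 70 voters; Nadia by 68.
Marcus wins the runoff.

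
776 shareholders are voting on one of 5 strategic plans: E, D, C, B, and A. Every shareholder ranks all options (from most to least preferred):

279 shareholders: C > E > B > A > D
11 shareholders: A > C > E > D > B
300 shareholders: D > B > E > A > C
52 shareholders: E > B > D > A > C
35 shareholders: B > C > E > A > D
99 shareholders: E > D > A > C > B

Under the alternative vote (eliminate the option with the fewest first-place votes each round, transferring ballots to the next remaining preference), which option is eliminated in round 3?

E

Round 1: E 151, D 300, C 279, B 35, A 11. Eliminate A.
Round 2: E 151, D 300, C 290, B 35. Eliminate B.
Round 3: E 151, D 300, C 325. Eliminate E.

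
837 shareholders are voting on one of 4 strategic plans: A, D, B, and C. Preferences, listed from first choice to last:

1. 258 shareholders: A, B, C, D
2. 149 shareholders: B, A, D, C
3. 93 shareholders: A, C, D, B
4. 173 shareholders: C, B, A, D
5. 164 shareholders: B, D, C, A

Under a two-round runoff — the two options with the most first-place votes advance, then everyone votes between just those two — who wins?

B

Round 1 first-place votes: A 351, D 0, B 313, C 173.
A and B advance.
Runoff: A is preferred to B by 351 voters; B by 486.
B wins the runoff.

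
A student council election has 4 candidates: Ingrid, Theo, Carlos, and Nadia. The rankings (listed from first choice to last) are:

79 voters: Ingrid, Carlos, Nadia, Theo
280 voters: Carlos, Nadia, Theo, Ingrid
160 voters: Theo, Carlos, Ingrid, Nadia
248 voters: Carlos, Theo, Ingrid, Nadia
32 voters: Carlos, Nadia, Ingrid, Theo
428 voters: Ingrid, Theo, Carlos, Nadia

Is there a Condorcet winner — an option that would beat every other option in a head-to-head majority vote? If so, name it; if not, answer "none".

Carlos

Carlos vs Ingrid: 720–507 for Carlos.
Carlos vs Theo: 639–588 for Carlos.
Carlos vs Nadia: 1227–0 for Carlos.
Carlos beats every other option head-to-head.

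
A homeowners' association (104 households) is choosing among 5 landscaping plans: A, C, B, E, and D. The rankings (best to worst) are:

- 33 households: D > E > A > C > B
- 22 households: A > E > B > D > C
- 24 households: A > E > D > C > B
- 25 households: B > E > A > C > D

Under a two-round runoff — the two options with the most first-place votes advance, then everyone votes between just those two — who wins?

Round 1 first-place votes: A 46, C 0, B 25, E 0, D 33.
A and D advance.
Runoff: A is preferred to D by 71 voters; D by 33.
A wins the runoff.

A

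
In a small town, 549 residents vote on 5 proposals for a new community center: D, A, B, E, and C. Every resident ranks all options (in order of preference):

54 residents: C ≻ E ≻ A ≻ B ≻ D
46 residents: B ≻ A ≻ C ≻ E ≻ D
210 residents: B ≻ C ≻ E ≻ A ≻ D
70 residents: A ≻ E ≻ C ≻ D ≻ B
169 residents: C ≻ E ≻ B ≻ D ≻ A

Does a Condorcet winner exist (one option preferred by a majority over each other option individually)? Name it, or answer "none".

C

C vs D: 549–0 for C.
C vs A: 433–116 for C.
C vs B: 293–256 for C.
C vs E: 479–70 for C.
C beats every other option head-to-head.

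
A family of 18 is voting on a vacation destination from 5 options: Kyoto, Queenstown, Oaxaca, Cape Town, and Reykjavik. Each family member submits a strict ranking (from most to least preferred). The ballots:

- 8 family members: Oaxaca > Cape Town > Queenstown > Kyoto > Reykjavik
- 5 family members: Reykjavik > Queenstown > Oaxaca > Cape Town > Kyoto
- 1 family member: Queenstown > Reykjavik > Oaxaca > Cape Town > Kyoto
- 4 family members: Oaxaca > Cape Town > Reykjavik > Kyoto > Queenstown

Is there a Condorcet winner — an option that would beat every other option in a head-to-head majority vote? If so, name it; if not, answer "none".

Oaxaca

Oaxaca vs Kyoto: 18–0 for Oaxaca.
Oaxaca vs Queenstown: 12–6 for Oaxaca.
Oaxaca vs Cape Town: 18–0 for Oaxaca.
Oaxaca vs Reykjavik: 12–6 for Oaxaca.
Oaxaca beats every other option head-to-head.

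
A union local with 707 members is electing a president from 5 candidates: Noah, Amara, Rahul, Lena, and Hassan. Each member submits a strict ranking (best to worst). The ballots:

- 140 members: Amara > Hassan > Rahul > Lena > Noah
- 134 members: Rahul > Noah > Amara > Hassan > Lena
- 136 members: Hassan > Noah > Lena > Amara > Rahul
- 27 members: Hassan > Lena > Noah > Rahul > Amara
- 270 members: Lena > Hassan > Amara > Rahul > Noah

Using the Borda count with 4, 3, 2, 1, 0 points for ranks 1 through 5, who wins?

Hassan

Noah: 140·0 + 134·3 + 136·3 + 27·2 + 270·0 = 864
Amara: 140·4 + 134·2 + 136·1 + 27·0 + 270·2 = 1504
Rahul: 140·2 + 134·4 + 136·0 + 27·1 + 270·1 = 1113
Lena: 140·1 + 134·0 + 136·2 + 27·3 + 270·4 = 1573
Hassan: 140·3 + 134·1 + 136·4 + 27·4 + 270·3 = 2016
Hassan has the highest Borda score (2016).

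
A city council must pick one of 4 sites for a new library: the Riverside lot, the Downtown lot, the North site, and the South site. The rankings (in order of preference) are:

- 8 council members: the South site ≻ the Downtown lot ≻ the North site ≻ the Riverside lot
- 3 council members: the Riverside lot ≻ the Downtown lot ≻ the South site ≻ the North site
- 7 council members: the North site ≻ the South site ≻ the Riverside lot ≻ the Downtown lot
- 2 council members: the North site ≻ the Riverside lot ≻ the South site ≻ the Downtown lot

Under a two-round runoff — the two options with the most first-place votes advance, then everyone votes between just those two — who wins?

the South site

Round 1 first-place votes: the Riverside lot 3, the Downtown lot 0, the North site 9, the South site 8.
the North site and the South site advance.
Runoff: the North site is preferred to the South site by 9 voters; the South site by 11.
the South site wins the runoff.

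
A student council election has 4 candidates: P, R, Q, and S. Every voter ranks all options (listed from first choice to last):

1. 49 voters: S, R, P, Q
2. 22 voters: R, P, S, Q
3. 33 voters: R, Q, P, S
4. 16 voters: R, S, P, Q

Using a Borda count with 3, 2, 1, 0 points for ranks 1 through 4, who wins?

P: 49·1 + 22·2 + 33·1 + 16·1 = 142
R: 49·2 + 22·3 + 33·3 + 16·3 = 311
Q: 49·0 + 22·0 + 33·2 + 16·0 = 66
S: 49·3 + 22·1 + 33·0 + 16·2 = 201
R has the highest Borda score (311).

R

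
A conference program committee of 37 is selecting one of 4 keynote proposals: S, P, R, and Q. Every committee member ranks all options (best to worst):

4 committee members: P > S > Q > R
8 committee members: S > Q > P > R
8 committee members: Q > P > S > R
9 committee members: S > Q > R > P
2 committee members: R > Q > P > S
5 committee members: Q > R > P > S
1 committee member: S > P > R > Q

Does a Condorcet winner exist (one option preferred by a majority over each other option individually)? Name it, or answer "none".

Checking pairwise contests:
P beats S 19–18.
Q beats P 32–5.
S beats R 30–7.
S beats Q 22–15.
Every option loses at least one head-to-head, so there is no Condorcet winner.

none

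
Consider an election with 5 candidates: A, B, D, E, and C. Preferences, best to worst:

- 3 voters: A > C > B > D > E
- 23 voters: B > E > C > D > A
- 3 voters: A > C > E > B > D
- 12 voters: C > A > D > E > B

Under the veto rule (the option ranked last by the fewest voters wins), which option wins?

C

Last-place votes: A 23, B 12, D 3, E 3, C 0.
C is ranked last by the fewest voters, so C wins.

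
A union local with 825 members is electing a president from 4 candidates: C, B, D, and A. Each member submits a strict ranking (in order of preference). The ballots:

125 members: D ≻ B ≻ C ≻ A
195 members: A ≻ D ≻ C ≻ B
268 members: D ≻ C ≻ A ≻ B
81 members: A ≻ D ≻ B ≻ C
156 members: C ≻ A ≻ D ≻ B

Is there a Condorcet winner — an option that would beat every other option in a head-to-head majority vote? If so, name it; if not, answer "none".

none

Checking pairwise contests:
D beats C 669–156.
C beats B 619–206.
A beats D 432–393.
C beats A 549–276.
Every option loses at least one head-to-head, so there is no Condorcet winner.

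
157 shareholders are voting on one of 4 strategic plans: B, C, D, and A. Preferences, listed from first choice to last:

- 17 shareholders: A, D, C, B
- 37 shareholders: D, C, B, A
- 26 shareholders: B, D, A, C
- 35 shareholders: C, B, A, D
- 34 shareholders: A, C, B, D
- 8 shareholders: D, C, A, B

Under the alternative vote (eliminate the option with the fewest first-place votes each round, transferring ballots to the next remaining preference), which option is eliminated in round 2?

Round 1: B 26, C 35, D 45, A 51. Eliminate B.
Round 2: C 35, D 71, A 51. Eliminate C.

C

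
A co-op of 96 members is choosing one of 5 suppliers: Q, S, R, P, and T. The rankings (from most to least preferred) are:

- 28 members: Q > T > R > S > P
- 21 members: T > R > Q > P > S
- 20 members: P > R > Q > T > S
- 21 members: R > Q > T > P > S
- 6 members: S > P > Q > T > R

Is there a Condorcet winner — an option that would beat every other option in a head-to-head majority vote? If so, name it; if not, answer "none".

Checking pairwise contests:
R beats Q 62–34.
Q beats S 90–6.
T beats R 55–41.
Q beats P 70–26.
Q beats T 75–21.
Every option loses at least one head-to-head, so there is no Condorcet winner.

none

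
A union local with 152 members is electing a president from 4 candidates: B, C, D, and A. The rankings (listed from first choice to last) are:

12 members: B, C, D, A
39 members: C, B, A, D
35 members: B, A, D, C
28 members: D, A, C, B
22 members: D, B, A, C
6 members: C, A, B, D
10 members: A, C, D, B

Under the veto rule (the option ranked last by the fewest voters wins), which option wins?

Last-place votes: B 38, C 57, D 45, A 12.
A is ranked last by the fewest voters, so A wins.

A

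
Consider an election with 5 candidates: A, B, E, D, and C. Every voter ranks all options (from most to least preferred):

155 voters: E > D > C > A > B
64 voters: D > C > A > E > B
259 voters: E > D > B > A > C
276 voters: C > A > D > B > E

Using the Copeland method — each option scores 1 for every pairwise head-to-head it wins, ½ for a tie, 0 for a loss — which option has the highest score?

A: beats B; loses to E, D, and C → score 1.
B: loses to A, E, D, and C → score 0.
E: beats A, B, D, and C → score 4.
D: beats A, B, and C; loses to E → score 3.
C: beats A and B; loses to E and D → score 2.
E has the best pairwise record.

E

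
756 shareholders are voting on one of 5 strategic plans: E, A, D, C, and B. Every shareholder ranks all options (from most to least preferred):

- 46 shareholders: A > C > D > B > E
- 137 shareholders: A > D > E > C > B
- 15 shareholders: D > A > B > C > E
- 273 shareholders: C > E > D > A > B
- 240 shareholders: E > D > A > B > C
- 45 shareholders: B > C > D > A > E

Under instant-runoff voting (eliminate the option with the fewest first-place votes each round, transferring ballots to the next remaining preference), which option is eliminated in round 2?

Round 1: E 240, A 183, D 15, C 273, B 45. Eliminate D.
Round 2: E 240, A 198, C 273, B 45. Eliminate B.

B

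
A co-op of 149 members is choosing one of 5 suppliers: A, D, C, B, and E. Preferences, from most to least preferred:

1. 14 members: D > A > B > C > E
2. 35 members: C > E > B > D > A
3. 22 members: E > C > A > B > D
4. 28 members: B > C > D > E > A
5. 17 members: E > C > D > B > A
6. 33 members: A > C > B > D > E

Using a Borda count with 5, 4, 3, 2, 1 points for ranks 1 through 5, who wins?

A: 14·4 + 35·1 + 22·3 + 28·1 + 17·1 + 33·5 = 367
D: 14·5 + 35·2 + 22·1 + 28·3 + 17·3 + 33·2 = 363
C: 14·2 + 35·5 + 22·4 + 28·4 + 17·4 + 33·4 = 603
B: 14·3 + 35·3 + 22·2 + 28·5 + 17·2 + 33·3 = 464
E: 14·1 + 35·4 + 22·5 + 28·2 + 17·5 + 33·1 = 438
C has the highest Borda score (603).

C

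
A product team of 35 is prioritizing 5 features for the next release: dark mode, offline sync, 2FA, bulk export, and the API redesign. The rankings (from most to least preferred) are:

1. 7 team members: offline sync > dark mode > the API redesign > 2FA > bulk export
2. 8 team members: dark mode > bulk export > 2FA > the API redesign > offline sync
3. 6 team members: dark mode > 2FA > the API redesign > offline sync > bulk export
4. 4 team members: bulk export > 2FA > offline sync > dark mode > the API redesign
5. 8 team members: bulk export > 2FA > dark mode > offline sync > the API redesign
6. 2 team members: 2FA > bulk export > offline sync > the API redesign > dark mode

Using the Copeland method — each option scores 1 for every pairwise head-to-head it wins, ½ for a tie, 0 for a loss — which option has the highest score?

dark mode: beats offline sync, 2FA, bulk export, and the API redesign → score 4.
offline sync: beats the API redesign; loses to dark mode, 2FA, and bulk export → score 1.
2FA: beats offline sync and the API redesign; loses to dark mode and bulk export → score 2.
bulk export: beats offline sync, 2FA, and the API redesign; loses to dark mode → score 3.
the API redesign: loses to dark mode, offline sync, 2FA, and bulk export → score 0.
dark mode has the best pairwise record.

dark mode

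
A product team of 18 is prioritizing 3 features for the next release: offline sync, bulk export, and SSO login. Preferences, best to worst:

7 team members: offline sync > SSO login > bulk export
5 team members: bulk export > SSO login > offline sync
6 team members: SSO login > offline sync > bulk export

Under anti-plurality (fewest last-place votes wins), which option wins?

Last-place votes: offline sync 5, bulk export 13, SSO login 0.
SSO login is ranked last by the fewest voters, so SSO login wins.

SSO login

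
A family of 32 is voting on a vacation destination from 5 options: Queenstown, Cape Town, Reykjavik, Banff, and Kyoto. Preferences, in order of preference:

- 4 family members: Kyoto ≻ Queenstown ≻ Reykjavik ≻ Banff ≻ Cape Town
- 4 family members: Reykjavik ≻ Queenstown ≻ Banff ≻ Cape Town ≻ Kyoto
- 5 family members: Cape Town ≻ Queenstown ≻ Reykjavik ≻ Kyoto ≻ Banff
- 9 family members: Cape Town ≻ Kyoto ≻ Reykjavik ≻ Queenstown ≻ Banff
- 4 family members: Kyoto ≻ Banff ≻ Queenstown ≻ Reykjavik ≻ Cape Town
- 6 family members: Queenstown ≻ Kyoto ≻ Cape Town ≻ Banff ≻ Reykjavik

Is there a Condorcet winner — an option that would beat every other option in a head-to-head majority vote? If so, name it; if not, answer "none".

Checking pairwise contests:
Kyoto beats Queenstown 17–15.
Queenstown beats Cape Town 18–14.
Queenstown beats Reykjavik 19–13.
Queenstown beats Banff 28–4.
Cape Town beats Kyoto 18–14.
Every option loses at least one head-to-head, so there is no Condorcet winner.

none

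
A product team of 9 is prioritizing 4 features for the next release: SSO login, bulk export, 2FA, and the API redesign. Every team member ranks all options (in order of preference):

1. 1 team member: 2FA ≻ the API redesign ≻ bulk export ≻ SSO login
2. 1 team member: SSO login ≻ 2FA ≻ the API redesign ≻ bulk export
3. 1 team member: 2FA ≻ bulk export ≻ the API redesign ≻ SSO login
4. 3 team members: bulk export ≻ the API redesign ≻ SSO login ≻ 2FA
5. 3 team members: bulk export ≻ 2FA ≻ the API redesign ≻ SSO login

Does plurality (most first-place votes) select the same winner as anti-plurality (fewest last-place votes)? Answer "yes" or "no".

no

Plurality — first-place votes: SSO login 1, bulk export 6, 2FA 2, the API redesign 0. Winner: bulk export.
Anti-plurality — last-place votes: SSO login 5, bulk export 1, 2FA 3, the API redesign 0. Winner: the API redesign.
The two methods disagree.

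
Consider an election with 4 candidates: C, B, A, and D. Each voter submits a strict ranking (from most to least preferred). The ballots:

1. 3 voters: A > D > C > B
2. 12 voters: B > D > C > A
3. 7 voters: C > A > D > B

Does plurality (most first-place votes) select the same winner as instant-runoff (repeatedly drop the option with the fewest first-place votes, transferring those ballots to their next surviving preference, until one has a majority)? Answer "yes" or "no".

yes

Plurality — first-place votes: C 7, B 12, A 3, D 0. Winner: B.
Instant-runoff — R1 C 7, B 12, A 3, D 0 (B winner). Winner: B.
The two methods agree.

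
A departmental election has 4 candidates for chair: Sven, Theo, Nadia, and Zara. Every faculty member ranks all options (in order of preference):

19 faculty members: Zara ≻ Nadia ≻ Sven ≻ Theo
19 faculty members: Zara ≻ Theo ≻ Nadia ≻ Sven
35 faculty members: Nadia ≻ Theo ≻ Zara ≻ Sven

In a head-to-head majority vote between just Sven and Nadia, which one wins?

Nadia

Voters preferring Sven to Nadia: 0; preferring Nadia to Sven: 73.
Nadia wins the head-to-head.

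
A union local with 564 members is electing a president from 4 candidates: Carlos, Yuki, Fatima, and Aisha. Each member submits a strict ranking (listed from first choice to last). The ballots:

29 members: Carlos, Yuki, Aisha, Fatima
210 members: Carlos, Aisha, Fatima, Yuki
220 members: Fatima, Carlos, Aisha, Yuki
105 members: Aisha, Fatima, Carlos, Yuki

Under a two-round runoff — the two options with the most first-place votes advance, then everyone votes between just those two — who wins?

Fatima

Round 1 first-place votes: Carlos 239, Yuki 0, Fatima 220, Aisha 105.
Carlos and Fatima advance.
Runoff: Carlos is preferred to Fatima by 239 voters; Fatima by 325.
Fatima wins the runoff.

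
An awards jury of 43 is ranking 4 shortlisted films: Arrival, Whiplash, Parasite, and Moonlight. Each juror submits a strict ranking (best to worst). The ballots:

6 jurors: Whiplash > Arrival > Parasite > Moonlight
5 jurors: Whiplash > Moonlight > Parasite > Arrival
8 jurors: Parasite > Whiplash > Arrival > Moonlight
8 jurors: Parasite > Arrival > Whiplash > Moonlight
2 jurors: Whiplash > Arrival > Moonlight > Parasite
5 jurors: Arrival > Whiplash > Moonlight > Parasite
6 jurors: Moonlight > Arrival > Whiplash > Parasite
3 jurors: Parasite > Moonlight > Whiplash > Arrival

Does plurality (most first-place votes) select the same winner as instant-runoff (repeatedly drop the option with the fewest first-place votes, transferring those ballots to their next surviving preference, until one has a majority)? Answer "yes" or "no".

no

Plurality — first-place votes: Arrival 5, Whiplash 13, Parasite 19, Moonlight 6. Winner: Parasite.
Instant-runoff — R1 Arrival 5, Whiplash 13, Parasite 19, Moonlight 6 (Arrival out); R2 Whiplash 18, Parasite 19, Moonlight 6 (Moonlight out); R3 Whiplash 24, Parasite 19 (Whiplash winner). Winner: Whiplash.
The two methods disagree.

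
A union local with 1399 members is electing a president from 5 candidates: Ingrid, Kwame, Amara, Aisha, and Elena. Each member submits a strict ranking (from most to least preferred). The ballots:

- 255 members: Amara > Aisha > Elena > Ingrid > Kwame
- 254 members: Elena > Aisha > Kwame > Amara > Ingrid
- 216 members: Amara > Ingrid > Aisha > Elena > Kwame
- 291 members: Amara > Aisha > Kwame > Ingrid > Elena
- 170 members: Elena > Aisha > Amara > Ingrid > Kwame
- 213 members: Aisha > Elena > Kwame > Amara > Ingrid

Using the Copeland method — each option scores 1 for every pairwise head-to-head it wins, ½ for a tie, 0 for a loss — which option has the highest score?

Ingrid: loses to Kwame, Amara, Aisha, and Elena → score 0.
Kwame: beats Ingrid; loses to Amara, Aisha, and Elena → score 1.
Amara: beats Ingrid, Kwame, Aisha, and Elena → score 4.
Aisha: beats Ingrid, Kwame, and Elena; loses to Amara → score 3.
Elena: beats Ingrid and Kwame; loses to Amara and Aisha → score 2.
Amara has the best pairwise record.

Amara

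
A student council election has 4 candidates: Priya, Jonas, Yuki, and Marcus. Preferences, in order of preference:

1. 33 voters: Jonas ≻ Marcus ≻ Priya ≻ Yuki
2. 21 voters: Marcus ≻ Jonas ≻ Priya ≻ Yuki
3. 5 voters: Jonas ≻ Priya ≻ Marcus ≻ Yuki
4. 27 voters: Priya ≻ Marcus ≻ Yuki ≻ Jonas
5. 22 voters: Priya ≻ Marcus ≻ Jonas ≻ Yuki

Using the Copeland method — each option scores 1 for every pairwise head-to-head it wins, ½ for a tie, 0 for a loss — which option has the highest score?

Marcus

Priya: beats Yuki; ties Marcus; loses to Jonas → score 1.5.
Jonas: beats Priya and Yuki; loses to Marcus → score 2.
Yuki: loses to Priya, Jonas, and Marcus → score 0.
Marcus: beats Jonas and Yuki; ties Priya → score 2.5.
Marcus has the best pairwise record.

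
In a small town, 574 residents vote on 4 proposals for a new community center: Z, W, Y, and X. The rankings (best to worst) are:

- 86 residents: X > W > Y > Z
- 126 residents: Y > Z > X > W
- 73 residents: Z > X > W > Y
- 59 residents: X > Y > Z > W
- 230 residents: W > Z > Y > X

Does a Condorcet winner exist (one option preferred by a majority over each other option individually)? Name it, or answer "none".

Checking pairwise contests:
W beats Z 316–258.
X beats W 344–230.
Z beats Y 303–271.
Z beats X 429–145.
Every option loses at least one head-to-head, so there is no Condorcet winner.

none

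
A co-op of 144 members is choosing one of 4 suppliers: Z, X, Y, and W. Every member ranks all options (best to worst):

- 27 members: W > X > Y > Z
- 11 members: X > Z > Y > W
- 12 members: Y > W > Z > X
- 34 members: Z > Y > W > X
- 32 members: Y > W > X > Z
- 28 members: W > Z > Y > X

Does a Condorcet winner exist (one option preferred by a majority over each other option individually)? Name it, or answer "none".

Checking pairwise contests:
W beats Z 99–45.
Z beats X 74–70.
Z beats Y 73–71.
Y beats W 89–55.
Every option loses at least one head-to-head, so there is no Condorcet winner.

none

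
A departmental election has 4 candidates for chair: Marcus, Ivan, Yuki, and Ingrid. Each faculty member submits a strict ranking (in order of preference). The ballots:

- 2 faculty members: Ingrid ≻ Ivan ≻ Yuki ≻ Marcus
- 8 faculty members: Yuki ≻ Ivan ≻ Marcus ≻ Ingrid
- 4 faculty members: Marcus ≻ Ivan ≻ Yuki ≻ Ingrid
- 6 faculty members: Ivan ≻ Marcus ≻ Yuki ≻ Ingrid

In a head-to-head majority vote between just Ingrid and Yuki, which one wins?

Yuki

Voters preferring Ingrid to Yuki: 2; preferring Yuki to Ingrid: 18.
Yuki wins the head-to-head.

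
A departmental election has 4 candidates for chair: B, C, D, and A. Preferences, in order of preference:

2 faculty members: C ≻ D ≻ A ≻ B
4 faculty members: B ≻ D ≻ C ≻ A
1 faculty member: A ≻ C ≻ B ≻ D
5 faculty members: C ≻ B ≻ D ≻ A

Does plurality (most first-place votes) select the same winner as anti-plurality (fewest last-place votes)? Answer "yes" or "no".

yes

Plurality — first-place votes: B 4, C 7, D 0, A 1. Winner: C.
Anti-plurality — last-place votes: B 2, C 0, D 1, A 9. Winner: C.
The two methods agree.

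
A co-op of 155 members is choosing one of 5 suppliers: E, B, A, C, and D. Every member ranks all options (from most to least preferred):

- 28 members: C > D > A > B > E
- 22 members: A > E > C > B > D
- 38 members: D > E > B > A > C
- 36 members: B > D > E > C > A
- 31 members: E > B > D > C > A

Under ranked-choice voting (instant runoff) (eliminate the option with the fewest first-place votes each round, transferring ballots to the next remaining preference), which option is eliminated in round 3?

Round 1: E 31, B 36, A 22, C 28, D 38. Eliminate A.
Round 2: E 53, B 36, C 28, D 38. Eliminate C.
Round 3: E 53, B 36, D 66. Eliminate B.

B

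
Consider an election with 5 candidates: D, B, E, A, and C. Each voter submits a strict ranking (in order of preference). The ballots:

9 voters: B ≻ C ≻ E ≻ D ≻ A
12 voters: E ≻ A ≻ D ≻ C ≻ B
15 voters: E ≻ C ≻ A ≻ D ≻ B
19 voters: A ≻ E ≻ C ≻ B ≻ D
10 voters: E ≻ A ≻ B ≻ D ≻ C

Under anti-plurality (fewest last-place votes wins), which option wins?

Last-place votes: D 19, B 27, E 0, A 9, C 10.
E is ranked last by the fewest voters, so E wins.

E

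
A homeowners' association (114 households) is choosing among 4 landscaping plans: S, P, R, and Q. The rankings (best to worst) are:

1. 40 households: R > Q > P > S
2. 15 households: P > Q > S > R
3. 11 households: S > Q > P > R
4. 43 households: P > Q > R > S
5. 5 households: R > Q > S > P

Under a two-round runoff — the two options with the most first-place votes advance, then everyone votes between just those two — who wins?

P

Round 1 first-place votes: S 11, P 58, R 45, Q 0.
P and R advance.
Runoff: P is preferred to R by 69 voters; R by 45.
P wins the runoff.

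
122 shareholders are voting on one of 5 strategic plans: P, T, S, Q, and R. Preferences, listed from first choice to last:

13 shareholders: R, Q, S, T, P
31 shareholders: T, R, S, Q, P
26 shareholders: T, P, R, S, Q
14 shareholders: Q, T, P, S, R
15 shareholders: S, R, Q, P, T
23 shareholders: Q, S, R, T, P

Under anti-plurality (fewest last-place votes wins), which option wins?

S

Last-place votes: P 67, T 15, S 0, Q 26, R 14.
S is ranked last by the fewest voters, so S wins.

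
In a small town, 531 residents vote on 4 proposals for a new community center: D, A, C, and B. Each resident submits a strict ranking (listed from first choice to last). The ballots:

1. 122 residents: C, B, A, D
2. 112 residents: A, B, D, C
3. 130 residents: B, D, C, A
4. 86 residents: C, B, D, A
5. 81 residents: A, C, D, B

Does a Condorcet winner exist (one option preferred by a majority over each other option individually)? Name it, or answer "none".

C vs D: 289–242 for C.
C vs A: 338–193 for C.
C vs B: 289–242 for C.
C beats every other option head-to-head.

C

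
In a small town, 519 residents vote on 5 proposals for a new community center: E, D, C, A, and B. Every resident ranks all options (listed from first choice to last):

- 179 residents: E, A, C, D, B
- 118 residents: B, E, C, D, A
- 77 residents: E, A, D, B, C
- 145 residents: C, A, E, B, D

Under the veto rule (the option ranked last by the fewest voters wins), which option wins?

Last-place votes: E 0, D 145, C 77, A 118, B 179.
E is ranked last by the fewest voters, so E wins.

E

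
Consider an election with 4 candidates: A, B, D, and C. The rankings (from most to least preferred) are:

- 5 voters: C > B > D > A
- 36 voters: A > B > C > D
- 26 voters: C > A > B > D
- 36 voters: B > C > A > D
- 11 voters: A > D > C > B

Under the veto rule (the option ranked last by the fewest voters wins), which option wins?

Last-place votes: A 5, B 11, D 98, C 0.
C is ranked last by the fewest voters, so C wins.

C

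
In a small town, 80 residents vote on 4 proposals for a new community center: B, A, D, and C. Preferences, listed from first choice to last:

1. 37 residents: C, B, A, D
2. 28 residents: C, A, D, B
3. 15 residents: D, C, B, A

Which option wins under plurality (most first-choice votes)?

C

First-place votes: B 0, A 0, D 15, C 65.
C has the most first-place votes.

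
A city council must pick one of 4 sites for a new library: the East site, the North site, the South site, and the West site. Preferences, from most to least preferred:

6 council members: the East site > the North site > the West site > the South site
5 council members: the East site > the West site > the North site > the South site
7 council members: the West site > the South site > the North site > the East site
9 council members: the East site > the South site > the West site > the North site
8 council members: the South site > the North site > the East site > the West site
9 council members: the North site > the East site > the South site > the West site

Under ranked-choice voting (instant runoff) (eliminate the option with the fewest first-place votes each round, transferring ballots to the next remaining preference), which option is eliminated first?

Round 1: the East site 20, the North site 9, the South site 8, the West site 7. Eliminate the West site.

the West site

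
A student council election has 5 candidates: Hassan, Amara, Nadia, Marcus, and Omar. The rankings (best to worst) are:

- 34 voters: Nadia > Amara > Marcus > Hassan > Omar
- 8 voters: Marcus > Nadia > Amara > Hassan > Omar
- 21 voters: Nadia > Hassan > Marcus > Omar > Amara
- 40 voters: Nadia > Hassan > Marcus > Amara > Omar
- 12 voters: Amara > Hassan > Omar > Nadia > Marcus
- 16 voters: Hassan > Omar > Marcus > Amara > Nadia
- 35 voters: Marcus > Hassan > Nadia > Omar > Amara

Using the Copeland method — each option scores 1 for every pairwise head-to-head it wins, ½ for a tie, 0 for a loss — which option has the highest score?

Hassan: beats Amara, Marcus, and Omar; loses to Nadia → score 3.
Amara: beats Omar; loses to Hassan, Nadia, and Marcus → score 1.
Nadia: beats Hassan, Amara, Marcus, and Omar → score 4.
Marcus: beats Amara and Omar; loses to Hassan and Nadia → score 2.
Omar: loses to Hassan, Amara, Nadia, and Marcus → score 0.
Nadia has the best pairwise record.

Nadia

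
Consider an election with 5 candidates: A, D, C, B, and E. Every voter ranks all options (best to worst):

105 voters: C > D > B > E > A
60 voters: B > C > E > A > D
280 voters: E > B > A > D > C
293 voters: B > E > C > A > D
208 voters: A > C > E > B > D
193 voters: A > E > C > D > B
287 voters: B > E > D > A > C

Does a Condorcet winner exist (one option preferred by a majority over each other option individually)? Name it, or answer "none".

B

B vs A: 1025–401 for B.
B vs D: 1128–298 for B.
B vs C: 920–506 for B.
B vs E: 745–681 for B.
B beats every other option head-to-head.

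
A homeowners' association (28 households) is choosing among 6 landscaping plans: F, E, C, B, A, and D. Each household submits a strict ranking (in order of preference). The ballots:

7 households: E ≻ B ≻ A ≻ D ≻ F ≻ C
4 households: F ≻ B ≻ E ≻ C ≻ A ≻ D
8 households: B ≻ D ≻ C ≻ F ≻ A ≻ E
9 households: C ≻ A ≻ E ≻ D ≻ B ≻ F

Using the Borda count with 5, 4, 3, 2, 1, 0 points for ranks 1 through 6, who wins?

F: 7·1 + 4·5 + 8·2 + 9·0 = 43
E: 7·5 + 4·3 + 8·0 + 9·3 = 74
C: 7·0 + 4·2 + 8·3 + 9·5 = 77
B: 7·4 + 4·4 + 8·5 + 9·1 = 93
A: 7·3 + 4·1 + 8·1 + 9·4 = 69
D: 7·2 + 4·0 + 8·4 + 9·2 = 64
B has the highest Borda score (93).

B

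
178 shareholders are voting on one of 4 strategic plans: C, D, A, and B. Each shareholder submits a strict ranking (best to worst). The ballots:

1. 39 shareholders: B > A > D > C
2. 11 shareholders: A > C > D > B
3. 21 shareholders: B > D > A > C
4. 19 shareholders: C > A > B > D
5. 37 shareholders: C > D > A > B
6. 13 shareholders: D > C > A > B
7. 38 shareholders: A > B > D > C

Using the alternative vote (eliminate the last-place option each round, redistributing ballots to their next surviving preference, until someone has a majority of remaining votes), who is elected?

B

Round 1: C 56, D 13, A 49, B 60. Eliminate D.
Round 2: C 69, A 49, B 60. Eliminate A.
Round 3: C 80, B 98. B has a majority.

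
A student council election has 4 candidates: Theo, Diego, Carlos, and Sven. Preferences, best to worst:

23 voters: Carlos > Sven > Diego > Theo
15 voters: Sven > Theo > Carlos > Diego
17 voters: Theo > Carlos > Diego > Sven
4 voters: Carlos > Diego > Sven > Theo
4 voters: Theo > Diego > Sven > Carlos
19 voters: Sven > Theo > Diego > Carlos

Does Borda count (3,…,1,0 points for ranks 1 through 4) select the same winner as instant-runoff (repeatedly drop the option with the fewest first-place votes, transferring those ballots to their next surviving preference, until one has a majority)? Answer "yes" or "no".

no

Borda — scores: Theo 131, Diego 75, Carlos 130, Sven 156. Winner: Sven.
Instant-runoff — R1 Theo 21, Diego 0, Carlos 27, Sven 34 (Diego out); R2 Theo 21, Carlos 27, Sven 34 (Theo out); R3 Carlos 44, Sven 38 (Carlos winner). Winner: Carlos.
The two methods disagree.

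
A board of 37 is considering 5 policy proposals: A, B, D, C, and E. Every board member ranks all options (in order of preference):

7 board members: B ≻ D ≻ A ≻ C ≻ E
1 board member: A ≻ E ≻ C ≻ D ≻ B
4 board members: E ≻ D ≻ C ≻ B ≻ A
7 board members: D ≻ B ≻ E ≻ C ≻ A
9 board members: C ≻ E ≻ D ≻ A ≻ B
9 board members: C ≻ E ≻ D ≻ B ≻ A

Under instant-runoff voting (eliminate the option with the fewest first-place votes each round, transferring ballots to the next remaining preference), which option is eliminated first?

A

Round 1: A 1, B 7, D 7, C 18, E 4. Eliminate A.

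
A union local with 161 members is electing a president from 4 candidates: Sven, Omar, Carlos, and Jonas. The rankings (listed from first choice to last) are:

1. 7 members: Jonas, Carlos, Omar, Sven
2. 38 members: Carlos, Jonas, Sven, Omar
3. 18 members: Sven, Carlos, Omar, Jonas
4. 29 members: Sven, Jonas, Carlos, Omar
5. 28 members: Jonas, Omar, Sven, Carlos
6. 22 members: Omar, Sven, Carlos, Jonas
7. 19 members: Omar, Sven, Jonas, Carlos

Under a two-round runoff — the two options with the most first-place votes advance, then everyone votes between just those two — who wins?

Sven

Round 1 first-place votes: Sven 47, Omar 41, Carlos 38, Jonas 35.
Sven and Omar advance.
Runoff: Sven is preferred to Omar by 85 voters; Omar by 76.
Sven wins the runoff.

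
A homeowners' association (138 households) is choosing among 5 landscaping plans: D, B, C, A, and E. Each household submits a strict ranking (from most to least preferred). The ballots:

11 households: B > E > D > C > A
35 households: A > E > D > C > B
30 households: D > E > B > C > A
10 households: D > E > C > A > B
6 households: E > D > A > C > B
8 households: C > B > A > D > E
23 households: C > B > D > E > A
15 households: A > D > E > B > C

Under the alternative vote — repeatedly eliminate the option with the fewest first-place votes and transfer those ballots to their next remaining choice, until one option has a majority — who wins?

Round 1: D 40, B 11, C 31, A 50, E 6. Eliminate E.
Round 2: D 46, B 11, C 31, A 50. Eliminate B.
Round 3: D 57, C 31, A 50. Eliminate C.
Round 4: D 80, A 58. D has a majority.

D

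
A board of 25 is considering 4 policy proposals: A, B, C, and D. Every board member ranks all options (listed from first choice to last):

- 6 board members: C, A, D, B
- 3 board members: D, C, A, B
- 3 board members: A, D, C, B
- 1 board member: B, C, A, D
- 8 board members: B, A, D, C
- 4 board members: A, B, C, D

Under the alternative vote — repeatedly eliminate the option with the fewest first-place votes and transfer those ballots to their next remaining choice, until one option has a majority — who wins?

B

Round 1: A 7, B 9, C 6, D 3. Eliminate D.
Round 2: A 7, B 9, C 9. Eliminate A.
Round 3: B 13, C 12. B has a majority.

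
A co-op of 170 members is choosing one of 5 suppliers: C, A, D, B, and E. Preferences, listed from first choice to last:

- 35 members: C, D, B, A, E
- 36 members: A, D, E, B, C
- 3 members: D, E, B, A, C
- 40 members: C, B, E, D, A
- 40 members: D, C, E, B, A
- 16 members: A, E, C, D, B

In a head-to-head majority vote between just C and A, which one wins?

Voters preferring C to A: 115; preferring A to C: 55.
C wins the head-to-head.

C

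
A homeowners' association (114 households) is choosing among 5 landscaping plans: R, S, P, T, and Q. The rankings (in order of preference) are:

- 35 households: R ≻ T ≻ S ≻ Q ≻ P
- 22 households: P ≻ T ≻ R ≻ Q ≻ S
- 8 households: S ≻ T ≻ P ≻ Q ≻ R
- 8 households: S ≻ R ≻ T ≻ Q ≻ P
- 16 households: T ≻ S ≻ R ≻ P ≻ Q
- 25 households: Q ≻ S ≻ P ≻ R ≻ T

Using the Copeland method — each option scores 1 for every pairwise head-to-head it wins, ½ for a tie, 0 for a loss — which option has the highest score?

R

R: beats P, T, and Q; ties S → score 3.5.
S: beats P and Q; ties R; loses to T → score 2.5.
P: loses to R, S, T, and Q → score 0.
T: beats S, P, and Q; loses to R → score 3.
Q: beats P; loses to R, S, and T → score 1.
R has the best pairwise record.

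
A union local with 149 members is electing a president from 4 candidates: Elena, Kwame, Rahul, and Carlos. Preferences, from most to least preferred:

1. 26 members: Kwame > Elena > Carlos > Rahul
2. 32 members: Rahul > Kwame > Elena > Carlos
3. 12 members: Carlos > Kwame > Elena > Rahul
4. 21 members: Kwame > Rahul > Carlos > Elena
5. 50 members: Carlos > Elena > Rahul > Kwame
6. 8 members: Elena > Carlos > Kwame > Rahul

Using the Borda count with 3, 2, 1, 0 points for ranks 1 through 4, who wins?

Carlos

Elena: 26·2 + 32·1 + 12·1 + 21·0 + 50·2 + 8·3 = 220
Kwame: 26·3 + 32·2 + 12·2 + 21·3 + 50·0 + 8·1 = 237
Rahul: 26·0 + 32·3 + 12·0 + 21·2 + 50·1 + 8·0 = 188
Carlos: 26·1 + 32·0 + 12·3 + 21·1 + 50·3 + 8·2 = 249
Carlos has the highest Borda score (249).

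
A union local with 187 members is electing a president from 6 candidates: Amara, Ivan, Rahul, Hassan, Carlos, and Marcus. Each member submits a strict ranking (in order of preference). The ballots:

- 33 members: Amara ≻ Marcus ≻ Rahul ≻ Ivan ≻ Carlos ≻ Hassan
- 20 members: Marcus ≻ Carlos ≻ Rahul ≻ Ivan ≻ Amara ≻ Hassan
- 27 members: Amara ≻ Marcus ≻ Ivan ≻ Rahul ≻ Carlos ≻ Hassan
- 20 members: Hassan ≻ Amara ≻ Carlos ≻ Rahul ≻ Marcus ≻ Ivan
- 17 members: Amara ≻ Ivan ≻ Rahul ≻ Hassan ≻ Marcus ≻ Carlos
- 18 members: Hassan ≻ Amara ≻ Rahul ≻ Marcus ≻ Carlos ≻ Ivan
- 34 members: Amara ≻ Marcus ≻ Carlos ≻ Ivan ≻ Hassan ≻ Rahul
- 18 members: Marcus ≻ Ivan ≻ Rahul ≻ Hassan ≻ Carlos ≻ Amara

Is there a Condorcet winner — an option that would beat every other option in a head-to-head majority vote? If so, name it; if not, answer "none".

Amara vs Ivan: 149–38 for Amara.
Amara vs Rahul: 149–38 for Amara.
Amara vs Hassan: 131–56 for Amara.
Amara vs Carlos: 149–38 for Amara.
Amara vs Marcus: 149–38 for Amara.
Amara beats every other option head-to-head.

Amara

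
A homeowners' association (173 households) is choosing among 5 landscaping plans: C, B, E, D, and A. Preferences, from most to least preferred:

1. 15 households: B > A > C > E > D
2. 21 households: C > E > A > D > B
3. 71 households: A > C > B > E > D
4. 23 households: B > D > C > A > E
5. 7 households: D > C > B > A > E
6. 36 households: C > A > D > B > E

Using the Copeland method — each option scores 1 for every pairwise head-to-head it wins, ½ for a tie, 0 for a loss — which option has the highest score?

C: beats B, E, D, and A → score 4.
B: beats E and D; loses to C and A → score 2.
E: beats D; loses to C, B, and A → score 1.
D: loses to C, B, E, and A → score 0.
A: beats B, E, and D; loses to C → score 3.
C has the best pairwise record.

C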